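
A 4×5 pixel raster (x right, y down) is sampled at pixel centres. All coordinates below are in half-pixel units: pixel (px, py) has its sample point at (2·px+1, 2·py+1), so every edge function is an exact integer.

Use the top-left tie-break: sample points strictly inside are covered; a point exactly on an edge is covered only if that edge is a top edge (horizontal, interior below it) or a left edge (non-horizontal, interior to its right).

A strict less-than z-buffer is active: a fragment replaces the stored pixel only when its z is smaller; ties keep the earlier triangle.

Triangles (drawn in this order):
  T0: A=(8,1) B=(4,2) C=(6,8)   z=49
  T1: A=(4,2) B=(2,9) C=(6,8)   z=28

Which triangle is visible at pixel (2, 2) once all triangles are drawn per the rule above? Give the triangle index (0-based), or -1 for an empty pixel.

T0:
  2·area = 26  (B↔C swapped to make it positive)
  edge (8, 1)→(6, 8): d=(-2,7) right/bottom  bias=-1
  edge (6, 8)→(4, 2): d=(-2,-6) top-left  bias=+0
  edge (4, 2)→(8, 1): d=(4,-1) top-left  bias=+0
    (2,1)@(5, 3): e=[17,4,5] → #
    (3,1)@(7, 3): e=[3,16,7] → #
    (2,2)@(5, 5): e=[13,0,13] → #  [on edge]
    (3,2)@(7, 5): e=[-1,12,15] → ·
    (2,3)@(5, 7): e=[9,-4,21] → ·
  covered (3 px):
    · · · ·
    · · # #
    · · # ·
    · · · ·
    · · · ·
T1:
  2·area = 26  (B↔C swapped to make it positive)
  edge (4, 2)→(6, 8): d=(2,6) right/bottom  bias=-1
  edge (6, 8)→(2, 9): d=(-4,1) right/bottom  bias=-1
  edge (2, 9)→(4, 2): d=(2,-7) top-left  bias=+0
    (2,2)@(5, 5): e=[0,13,13] → ·  [on edge]
    (1,3)@(3, 7): e=[16,7,3] → #
    (2,3)@(5, 7): e=[4,5,17] → #
    (3,3)@(7, 7): e=[-8,3,31] → ·
    (1,4)@(3, 9): e=[20,-1,7] → ·
    (2,4)@(5, 9): e=[8,-3,21] → ·
  covered (2 px):
    · · · ·
    · · · ·
    · · · ·
    · # # ·
    · · · ·

Z-buffer (winner per pixel, '.' = empty):
  . . . .
  . . 0 0
  . . 0 .
  . 1 1 .
  . . . .

Final: 0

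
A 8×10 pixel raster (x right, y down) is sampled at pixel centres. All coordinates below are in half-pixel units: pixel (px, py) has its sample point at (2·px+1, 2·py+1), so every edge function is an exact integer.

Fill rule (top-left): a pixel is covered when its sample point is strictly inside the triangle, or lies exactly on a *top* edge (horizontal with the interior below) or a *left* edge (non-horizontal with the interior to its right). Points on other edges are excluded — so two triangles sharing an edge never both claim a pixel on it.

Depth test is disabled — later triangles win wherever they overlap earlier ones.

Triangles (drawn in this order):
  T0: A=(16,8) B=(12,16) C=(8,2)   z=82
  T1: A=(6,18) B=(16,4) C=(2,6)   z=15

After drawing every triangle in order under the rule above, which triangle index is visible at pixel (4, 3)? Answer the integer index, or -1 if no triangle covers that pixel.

T0:
  2·area = 88
  edge (16, 8)→(12, 16): d=(-4,8) right/bottom  bias=-1
  edge (12, 16)→(8, 2): d=(-4,-14) top-left  bias=+0
  edge (8, 2)→(16, 8): d=(8,6) right/bottom  bias=-1
    (4,1)@(9, 3): e=[76,10,2] → X
    (5,1)@(11, 3): e=[60,38,-10] → .
    (4,2)@(9, 5): e=[68,2,18] → X
    (5,2)@(11, 5): e=[52,30,6] → X
    (6,2)@(13, 5): e=[36,58,-6] → .
    (4,3)@(9, 7): e=[60,-6,34] → .
    (5,3)@(11, 7): e=[44,22,22] → X
    (6,3)@(13, 7): e=[28,50,10] → X
    (7,3)@(15, 7): e=[12,78,-2] → .
    (5,4)@(11, 9): e=[36,14,38] → X
    (7,4)@(15, 9): e=[4,70,14] → X
    (5,5)@(11, 11): e=[28,6,54] → X
  covered (11 px):
    . . . . . . . .
    . . . . X . . .
    . . . . X X . .
    . . . . . X X .
    . . . . . X X X
    . . . . . X X .
    . . . . . . X .
    . . . . . . . .
    . . . . . . . .
    . . . . . . . .
T1:
  2·area = 176  (B↔C swapped to make it positive)
  edge (6, 18)→(2, 6): d=(-4,-12) top-left  bias=+0
  edge (2, 6)→(16, 4): d=(14,-2) top-left  bias=+0
  edge (16, 4)→(6, 18): d=(-10,14) right/bottom  bias=-1
    (0,1)@(1, 3): e=[0,-44,220] → .  [on edge]
    (4,2)@(9, 5): e=[88,0,88] → X  [on edge]
    (5,2)@(11, 5): e=[112,4,60] → X
    (6,2)@(13, 5): e=[136,8,32] → X
    (7,2)@(15, 5): e=[160,12,4] → X
    (1,3)@(3, 7): e=[8,16,152] → X
    (2,3)@(5, 7): e=[32,20,124] → X
    (3,3)@(7, 7): e=[56,24,96] → X
    (7,3)@(15, 7): e=[152,40,-16] → .
    (1,4)@(3, 9): e=[0,44,132] → X  [on edge]
    (6,4)@(13, 9): e=[120,64,-8] → .
    (1,5)@(3, 11): e=[-8,72,112] → .
    (5,5)@(11, 11): e=[88,88,0] → .  [on edge]
    (2,7)@(5, 15): e=[0,132,44] → X  [on edge]
  covered (23 px):
    . . . . . . . .
    . . . . . . . .
    . . . . X X X X
    . X X X X X X .
    . X X X X X . .
    . . X X X . . .
    . . X X X . . .
    . . X X . . . .
    . . . . . . . .
    . . . . . . . .

Z-buffer (winner per pixel, '.' = empty):
  . . . . . . . .
  . . . . 0 . . .
  . . . . 1 1 1 1
  . 1 1 1 1 1 1 .
  . 1 1 1 1 1 0 0
  . . 1 1 1 0 0 .
  . . 1 1 1 . 0 .
  . . 1 1 . . . .
  . . . . . . . .
  . . . . . . . .

Final: 1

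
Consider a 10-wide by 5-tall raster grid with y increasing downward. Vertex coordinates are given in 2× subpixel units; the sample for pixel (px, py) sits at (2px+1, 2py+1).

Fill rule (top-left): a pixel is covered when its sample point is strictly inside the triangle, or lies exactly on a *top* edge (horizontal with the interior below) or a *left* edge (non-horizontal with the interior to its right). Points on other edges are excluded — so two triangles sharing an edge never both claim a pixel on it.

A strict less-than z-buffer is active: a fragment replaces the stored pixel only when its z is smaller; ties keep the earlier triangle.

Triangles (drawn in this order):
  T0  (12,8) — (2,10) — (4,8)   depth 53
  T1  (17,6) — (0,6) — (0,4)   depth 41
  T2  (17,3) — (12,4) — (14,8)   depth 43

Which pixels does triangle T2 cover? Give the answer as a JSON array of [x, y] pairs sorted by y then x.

T0:
  2·area = 16
  edge (12, 8)→(2, 10): d=(-10,2) right/bottom  bias=-1
  edge (2, 10)→(4, 8): d=(2,-2) top-left  bias=+0
  edge (4, 8)→(12, 8): d=(8,0) top-left  bias=+0
    (5,0)@(11, 1): e=[72,0,-56] → .  [on edge]
    (4,1)@(9, 3): e=[56,0,-40] → .  [on edge]
    (3,2)@(7, 5): e=[40,0,-24] → .  [on edge]
    (2,3)@(5, 7): e=[24,0,-8] → .  [on edge]
    (8,3)@(17, 7): e=[0,24,-8] → .  [on edge]
    (1,4)@(3, 9): e=[8,0,8] → X  [on edge]
    (2,4)@(5, 9): e=[4,4,8] → X
    (3,4)@(7, 9): e=[0,8,8] → .  [on edge]
  covered (2 px):
    . . . . . . . . . .
    . . . . . . . . . .
    . . . . . . . . . .
    . . . . . . . . . .
    . X X . . . . . . .
T1:
  2·area = 34
  edge (17, 6)→(0, 6): d=(-17,0) right/bottom  bias=-1
  edge (0, 6)→(0, 4): d=(0,-2) top-left  bias=+0
  edge (0, 4)→(17, 6): d=(17,2) right/bottom  bias=-1
    (0,2)@(1, 5): e=[17,2,15] → X
    (1,2)@(3, 5): e=[17,6,11] → X
    (2,2)@(5, 5): e=[17,10,7] → X
    (3,2)@(7, 5): e=[17,14,3] → X
    (4,2)@(9, 5): e=[17,18,-1] → .
    (0,3)@(1, 7): e=[-17,2,49] → .
    (1,3)@(3, 7): e=[-17,6,45] → .
    (2,3)@(5, 7): e=[-17,10,41] → .
    (3,3)@(7, 7): e=[-17,14,37] → .
  covered (4 px):
    . . . . . . . . . .
    . . . . . . . . . .
    X X X X . . . . . .
    . . . . . . . . . .
    . . . . . . . . . .
T2:
  2·area = 22  (B↔C swapped to make it positive)
  edge (17, 3)→(14, 8): d=(-3,5) right/bottom  bias=-1
  edge (14, 8)→(12, 4): d=(-2,-4) top-left  bias=+0
  edge (12, 4)→(17, 3): d=(5,-1) top-left  bias=+0
    (8,1)@(17, 3): e=[0,22,0] → .  [on edge]
    (3,2)@(7, 5): e=[44,-22,0] → .  [on edge]
    (6,2)@(13, 5): e=[14,2,6] → X
    (7,2)@(15, 5): e=[4,10,8] → X
    (8,2)@(17, 5): e=[-6,18,10] → .
    (6,3)@(13, 7): e=[8,-2,16] → .
    (7,3)@(15, 7): e=[-2,6,18] → .
  covered (2 px):
    . . . . . . . . . .
    . . . . . . . . . .
    . . . . . . X X . .
    . . . . . . . . . .
    . . . . . . . . . .

Final: [[6,2],[7,2]]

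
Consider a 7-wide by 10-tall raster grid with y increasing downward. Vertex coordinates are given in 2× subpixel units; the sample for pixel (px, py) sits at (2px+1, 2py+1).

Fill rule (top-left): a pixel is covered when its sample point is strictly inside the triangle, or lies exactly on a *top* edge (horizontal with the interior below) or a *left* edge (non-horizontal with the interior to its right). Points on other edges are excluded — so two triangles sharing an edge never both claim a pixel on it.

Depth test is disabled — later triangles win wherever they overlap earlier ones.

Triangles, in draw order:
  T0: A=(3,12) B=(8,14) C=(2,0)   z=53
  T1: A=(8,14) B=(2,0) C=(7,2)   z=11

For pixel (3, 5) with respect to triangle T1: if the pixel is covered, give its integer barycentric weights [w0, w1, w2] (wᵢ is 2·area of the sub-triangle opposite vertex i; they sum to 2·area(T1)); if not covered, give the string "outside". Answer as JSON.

T0:
  2·area = 58  (B↔C swapped to make it positive)
  edge (3, 12)→(2, 0): d=(-1,-12) top-left  bias=+0
  edge (2, 0)→(8, 14): d=(6,14) right/bottom  bias=-1
  edge (8, 14)→(3, 12): d=(-5,-2) top-left  bias=+0
    (1,1)@(3, 3): e=[9,4,45] → X
    (2,1)@(5, 3): e=[33,-24,49] → .
    (1,2)@(3, 5): e=[7,16,35] → X
    (2,2)@(5, 5): e=[31,-12,39] → .
    (1,3)@(3, 7): e=[5,28,25] → X
    (2,3)@(5, 7): e=[29,0,29] → .  [on edge]
    (1,4)@(3, 9): e=[3,40,15] → X
    (2,4)@(5, 9): e=[27,12,19] → X
    (3,4)@(7, 9): e=[51,-16,23] → .
    (1,5)@(3, 11): e=[1,52,5] → X
    (3,5)@(7, 11): e=[49,-4,13] → .
    (1,6)@(3, 13): e=[-1,64,-5] → .
  covered (8 px):
    . . . . . . .
    . X . . . . .
    . X . . . . .
    . X . . . . .
    . X X . . . .
    . X X . . . .
    . . . X . . .
    . . . . . . .
    . . . . . . .
    . . . . . . .
T1:
  2·area = 58
  edge (8, 14)→(2, 0): d=(-6,-14) top-left  bias=+0
  edge (2, 0)→(7, 2): d=(5,2) right/bottom  bias=-1
  edge (7, 2)→(8, 14): d=(1,12) right/bottom  bias=-1
    (1,0)@(3, 1): e=[8,3,47] → X
    (2,0)@(5, 1): e=[36,-1,23] → .
    (1,1)@(3, 3): e=[-4,13,49] → .
    (2,1)@(5, 3): e=[24,9,25] → X
    (3,1)@(7, 3): e=[52,5,1] → X
    (4,1)@(9, 3): e=[80,1,-23] → .
    (2,2)@(5, 5): e=[12,19,27] → X
    (4,2)@(9, 5): e=[68,11,-21] → .
    (2,3)@(5, 7): e=[0,29,29] → X  [on edge]
    (4,3)@(9, 7): e=[56,21,-19] → .
    (2,4)@(5, 9): e=[-12,39,31] → .
    (3,4)@(7, 9): e=[16,35,7] → X
  covered (9 px):
    . X . . . . .
    . . X X . . .
    . . X X . . .
    . . X X . . .
    . . . X . . .
    . . . X . . .
    . . . . . . .
    . . . . . . .
    . . . . . . .
    . . . . . . .

Final: [45,9,4]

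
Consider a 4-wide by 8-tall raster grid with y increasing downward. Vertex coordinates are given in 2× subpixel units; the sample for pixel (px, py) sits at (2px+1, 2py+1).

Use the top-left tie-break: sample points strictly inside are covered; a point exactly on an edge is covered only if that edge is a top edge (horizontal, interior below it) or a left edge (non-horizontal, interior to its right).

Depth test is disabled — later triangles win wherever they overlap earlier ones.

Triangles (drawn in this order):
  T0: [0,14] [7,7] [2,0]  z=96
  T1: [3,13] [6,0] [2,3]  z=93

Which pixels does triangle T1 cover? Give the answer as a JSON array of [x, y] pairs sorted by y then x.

T0:
  2·area = 84  (B↔C swapped to make it positive)
  edge (0, 14)→(2, 0): d=(2,-14) top-left  bias=+0
  edge (2, 0)→(7, 7): d=(5,7) right/bottom  bias=-1
  edge (7, 7)→(0, 14): d=(-7,7) right/bottom  bias=-1
    (1,1)@(3, 3): e=[20,8,56] → █
    (2,1)@(5, 3): e=[48,-6,42] → ·
    (1,2)@(3, 5): e=[24,18,42] → █
    (2,2)@(5, 5): e=[52,4,28] → █
    (3,2)@(7, 5): e=[80,-10,14] → ·
    (0,3)@(1, 7): e=[0,42,42] → █  [on edge]
    (3,3)@(7, 7): e=[84,0,0] → ·  [on edge]
    (0,4)@(1, 9): e=[4,52,28] → █
    (2,4)@(5, 9): e=[60,24,0] → ·  [on edge]
    (0,5)@(1, 11): e=[8,62,14] → █
    (1,5)@(3, 11): e=[36,48,0] → ·  [on edge]
    (0,6)@(1, 13): e=[12,72,0] → ·  [on edge]
  covered (9 px):
    · · · ·
    · █ · ·
    · █ █ ·
    █ █ █ ·
    █ █ · ·
    █ · · ·
    · · · ·
    · · · ·
T1:
  2·area = 43  (B↔C swapped to make it positive)
  edge (3, 13)→(2, 3): d=(-1,-10) top-left  bias=+0
  edge (2, 3)→(6, 0): d=(4,-3) top-left  bias=+0
  edge (6, 0)→(3, 13): d=(-3,13) right/bottom  bias=-1
    (2,0)@(5, 1): e=[32,1,10] → █
    (3,0)@(7, 1): e=[52,7,-16] → ·
    (1,1)@(3, 3): e=[10,3,30] → █
    (3,1)@(7, 3): e=[50,15,-22] → ·
    (1,2)@(3, 5): e=[8,11,24] → █
    (2,2)@(5, 5): e=[28,17,-2] → ·
    (1,3)@(3, 7): e=[6,19,18] → █
    (2,3)@(5, 7): e=[26,25,-8] → ·
    (1,4)@(3, 9): e=[4,27,12] → █
    (2,4)@(5, 9): e=[24,33,-14] → ·
    (1,5)@(3, 11): e=[2,35,6] → █
    (2,5)@(5, 11): e=[22,41,-20] → ·
    (1,6)@(3, 13): e=[0,43,0] → ·  [on edge]
  covered (7 px):
    · · █ ·
    · █ █ ·
    · █ · ·
    · █ · ·
    · █ · ·
    · █ · ·
    · · · ·
    · · · ·

Result: [[2,0],[1,1],[2,1],[1,2],[1,3],[1,4],[1,5]]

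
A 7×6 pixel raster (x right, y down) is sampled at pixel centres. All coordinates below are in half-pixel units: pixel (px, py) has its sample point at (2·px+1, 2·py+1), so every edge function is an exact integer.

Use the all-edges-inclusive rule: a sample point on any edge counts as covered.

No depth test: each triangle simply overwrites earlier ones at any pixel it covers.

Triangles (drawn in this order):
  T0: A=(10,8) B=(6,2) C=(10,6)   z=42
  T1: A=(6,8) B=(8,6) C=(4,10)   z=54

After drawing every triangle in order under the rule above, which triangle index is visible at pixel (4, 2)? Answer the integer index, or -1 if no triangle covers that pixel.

T0:
  2·area = 8
  edge (10, 8)→(6, 2): d=(-4,-6) inclusive
  edge (6, 2)→(10, 6): d=(4,4) inclusive
  edge (10, 6)→(10, 8): d=(0,2) inclusive
    (2,0)@(5, 1): e=[-2,0,10] → ·  [on edge]
    (3,1)@(7, 3): e=[2,0,6] → #  [on edge]
    (4,1)@(9, 3): e=[14,-8,2] → ·
    (3,2)@(7, 5): e=[-6,8,6] → ·
    (4,2)@(9, 5): e=[6,0,2] → #  [on edge]
    (5,2)@(11, 5): e=[18,-8,-2] → ·
    (4,3)@(9, 7): e=[-2,8,2] → ·
    (5,3)@(11, 7): e=[10,0,-2] → ·  [on edge]
    (6,4)@(13, 9): e=[14,0,-6] → ·  [on edge]
  covered (2 px):
    · · · · · · ·
    · · · # · · ·
    · · · · # · ·
    · · · · · · ·
    · · · · · · ·
    · · · · · · ·
T1:
  degenerate (2·area = 0) — covers nothing

Z-buffer (winner per pixel, '.' = empty):
  . . . . . . .
  . . . 0 . . .
  . . . . 0 . .
  . . . . . . .
  . . . . . . .
  . . . . . . .

Final: 0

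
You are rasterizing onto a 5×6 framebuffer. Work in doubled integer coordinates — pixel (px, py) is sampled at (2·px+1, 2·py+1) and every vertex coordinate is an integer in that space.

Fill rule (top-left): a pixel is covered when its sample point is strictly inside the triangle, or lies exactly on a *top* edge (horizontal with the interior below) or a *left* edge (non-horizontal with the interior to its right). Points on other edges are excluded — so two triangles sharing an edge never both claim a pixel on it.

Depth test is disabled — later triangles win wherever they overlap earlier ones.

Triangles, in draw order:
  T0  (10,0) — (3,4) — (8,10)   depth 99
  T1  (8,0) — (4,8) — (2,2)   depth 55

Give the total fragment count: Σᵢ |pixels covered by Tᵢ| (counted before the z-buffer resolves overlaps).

T0:
  2·area = 62  (B↔C swapped to make it positive)
  edge (10, 0)→(8, 10): d=(-2,10) right/bottom  bias=-1
  edge (8, 10)→(3, 4): d=(-5,-6) top-left  bias=+0
  edge (3, 4)→(10, 0): d=(7,-4) top-left  bias=+0
    (4,0)@(9, 1): e=[8,51,3] → X
    (2,1)@(5, 3): e=[44,17,1] → X
    (3,1)@(7, 3): e=[24,29,9] → X
    (2,2)@(5, 5): e=[40,7,15] → X
    (4,2)@(9, 5): e=[0,31,31] → .  [on edge]
    (2,3)@(5, 7): e=[36,-3,29] → .
    (3,3)@(7, 7): e=[16,9,37] → X
    (4,3)@(9, 7): e=[-4,21,45] → .
    (3,4)@(7, 9): e=[12,-1,51] → .
  covered (7 px):
    . . . . X
    . . X X X
    . . X X .
    . . . X .
    . . . . .
    . . . . .
T1:
  2·area = 40
  edge (8, 0)→(4, 8): d=(-4,8) right/bottom  bias=-1
  edge (4, 8)→(2, 2): d=(-2,-6) top-left  bias=+0
  edge (2, 2)→(8, 0): d=(6,-2) top-left  bias=+0
    (2,0)@(5, 1): e=[20,20,0] → X  [on edge]
    (3,0)@(7, 1): e=[4,32,4] → X
    (4,0)@(9, 1): e=[-12,44,8] → .
    (1,1)@(3, 3): e=[28,4,8] → X
    (3,1)@(7, 3): e=[-4,28,16] → .
    (1,2)@(3, 5): e=[20,0,20] → X  [on edge]
    (3,2)@(7, 5): e=[-12,24,28] → .
    (1,3)@(3, 7): e=[12,-4,32] → .
    (2,3)@(5, 7): e=[-4,8,36] → .
    (2,5)@(5, 11): e=[-20,0,60] → .  [on edge]
  covered (6 px):
    . . X X .
    . X X . .
    . X X . .
    . . . . .
    . . . . .
    . . . . .

Answer: 13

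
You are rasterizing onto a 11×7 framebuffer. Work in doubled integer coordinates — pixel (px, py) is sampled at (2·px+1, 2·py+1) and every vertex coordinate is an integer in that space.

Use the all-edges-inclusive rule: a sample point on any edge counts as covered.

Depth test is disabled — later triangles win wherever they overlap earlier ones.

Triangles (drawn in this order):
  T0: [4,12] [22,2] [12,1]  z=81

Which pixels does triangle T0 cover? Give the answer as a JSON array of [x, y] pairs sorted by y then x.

T0:
  2·area = 118  (B↔C swapped to make it positive)
  edge (4, 12)→(12, 1): d=(8,-11) inclusive
  edge (12, 1)→(22, 2): d=(10,1) inclusive
  edge (22, 2)→(4, 12): d=(-18,10) inclusive
    (5,1)@(11, 3): e=[5,21,92] → #
    (6,1)@(13, 3): e=[27,19,72] → #
    (7,1)@(15, 3): e=[49,17,52] → #
    (8,1)@(17, 3): e=[71,15,32] → #
    (9,1)@(19, 3): e=[93,13,12] → #
    (10,1)@(21, 3): e=[115,11,-8] → ·
    (5,2)@(11, 5): e=[21,41,56] → #
    (8,2)@(17, 5): e=[87,35,-4] → ·
    (9,2)@(19, 5): e=[109,33,-24] → ·
    (4,3)@(9, 7): e=[15,63,40] → #
    (6,3)@(13, 7): e=[59,59,0] → #  [on edge]
    (7,3)@(15, 7): e=[81,57,-20] → ·
  covered (14 px):
    · · · · · · · · · · ·
    · · · · · # # # # # ·
    · · · · · # # # · · ·
    · · · · # # # · · · ·
    · · · # # · · · · · ·
    · · # · · · · · · · ·
    · · · · · · · · · · ·

Final: [[5,1],[6,1],[7,1],[8,1],[9,1],[5,2],[6,2],[7,2],[4,3],[5,3],[6,3],[3,4],[4,4],[2,5]]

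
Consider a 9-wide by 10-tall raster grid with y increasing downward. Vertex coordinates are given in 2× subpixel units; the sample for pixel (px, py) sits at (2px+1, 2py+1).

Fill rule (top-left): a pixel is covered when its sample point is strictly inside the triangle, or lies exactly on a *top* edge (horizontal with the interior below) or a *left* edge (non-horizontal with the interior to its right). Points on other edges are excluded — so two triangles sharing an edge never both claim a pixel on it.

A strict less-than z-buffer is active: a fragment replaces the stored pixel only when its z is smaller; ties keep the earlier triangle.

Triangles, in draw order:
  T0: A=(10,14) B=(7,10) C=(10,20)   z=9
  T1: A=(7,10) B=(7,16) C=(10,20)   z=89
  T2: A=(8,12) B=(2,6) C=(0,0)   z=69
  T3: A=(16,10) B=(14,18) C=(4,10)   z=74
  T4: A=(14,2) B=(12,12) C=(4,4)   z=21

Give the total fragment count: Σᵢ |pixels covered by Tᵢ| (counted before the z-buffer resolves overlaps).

T0:
  2·area = 18  (B↔C swapped to make it positive)
  edge (10, 14)→(10, 20): d=(0,6) right/bottom  bias=-1
  edge (10, 20)→(7, 10): d=(-3,-10) top-left  bias=+0
  edge (7, 10)→(10, 14): d=(3,4) right/bottom  bias=-1
    (4,6)@(9, 13): e=[6,11,1] → █
    (5,6)@(11, 13): e=[-6,31,-7] → ·
    (4,7)@(9, 15): e=[6,5,7] → █
    (5,7)@(11, 15): e=[-6,25,-1] → ·
    (4,8)@(9, 17): e=[6,-1,13] → ·
  covered (2 px):
    · · · · · · · · ·
    · · · · · · · · ·
    · · · · · · · · ·
    · · · · · · · · ·
    · · · · · · · · ·
    · · · · · · · · ·
    · · · · █ · · · ·
    · · · · █ · · · ·
    · · · · · · · · ·
    · · · · · · · · ·
T1:
  2·area = 18  (B↔C swapped to make it positive)
  edge (7, 10)→(10, 20): d=(3,10) right/bottom  bias=-1
  edge (10, 20)→(7, 16): d=(-3,-4) top-left  bias=+0
  edge (7, 16)→(7, 10): d=(0,-6) top-left  bias=+0
    (3,0)@(7, 1): e=[-27,45,0] → ·  [on edge]
    (3,1)@(7, 3): e=[-21,39,0] → ·  [on edge]
    (3,2)@(7, 5): e=[-15,33,0] → ·  [on edge]
    (3,3)@(7, 7): e=[-9,27,0] → ·  [on edge]
    (3,4)@(7, 9): e=[-3,21,0] → ·  [on edge]
    (3,5)@(7, 11): e=[3,15,0] → █  [on edge]
    (4,5)@(9, 11): e=[-17,23,12] → ·
    (3,6)@(7, 13): e=[9,9,0] → █  [on edge]
    (4,6)@(9, 13): e=[-11,17,12] → ·
    (3,7)@(7, 15): e=[15,3,0] → █  [on edge]
    (4,7)@(9, 15): e=[-5,11,12] → ·
    (3,8)@(7, 17): e=[21,-3,0] → ·  [on edge]
    (3,9)@(7, 19): e=[27,-9,0] → ·  [on edge]
  covered (4 px):
    · · · · · · · · ·
    · · · · · · · · ·
    · · · · · · · · ·
    · · · · · · · · ·
    · · · · · · · · ·
    · · · █ · · · · ·
    · · · █ · · · · ·
    · · · █ · · · · ·
    · · · · █ · · · ·
    · · · · · · · · ·
T2:
  2·area = 24
  edge (8, 12)→(2, 6): d=(-6,-6) top-left  bias=+0
  edge (2, 6)→(0, 0): d=(-2,-6) top-left  bias=+0
  edge (0, 0)→(8, 12): d=(8,12) right/bottom  bias=-1
    (0,1)@(1, 3): e=[12,0,12] → █  [on edge]
    (1,1)@(3, 3): e=[24,12,-12] → ·
    (0,2)@(1, 5): e=[0,-4,28] → ·  [on edge]
    (1,2)@(3, 5): e=[12,8,4] → █
    (2,2)@(5, 5): e=[24,20,-20] → ·
    (1,3)@(3, 7): e=[0,4,20] → █  [on edge]
    (2,3)@(5, 7): e=[12,16,-4] → ·
    (1,4)@(3, 9): e=[-12,0,36] → ·  [on edge]
    (2,4)@(5, 9): e=[0,12,12] → █  [on edge]
    (3,4)@(7, 9): e=[12,24,-12] → ·
    (2,5)@(5, 11): e=[-12,8,28] → ·
    (3,5)@(7, 11): e=[0,20,4] → █  [on edge]
    (4,6)@(9, 13): e=[0,28,-4] → ·  [on edge]
    (2,7)@(5, 15): e=[-36,0,60] → ·  [on edge]
    (5,7)@(11, 15): e=[0,36,-12] → ·  [on edge]
    (6,8)@(13, 17): e=[0,44,-20] → ·  [on edge]
    (7,9)@(15, 19): e=[0,52,-28] → ·  [on edge]
  covered (5 px):
    · · · · · · · · ·
    █ · · · · · · · ·
    · █ · · · · · · ·
    · █ · · · · · · ·
    · · █ · · · · · ·
    · · · █ · · · · ·
    · · · · · · · · ·
    · · · · · · · · ·
    · · · · · · · · ·
    · · · · · · · · ·
T3:
  2·area = 96
  edge (16, 10)→(14, 18): d=(-2,8) right/bottom  bias=-1
  edge (14, 18)→(4, 10): d=(-10,-8) top-left  bias=+0
  edge (4, 10)→(16, 10): d=(12,0) top-left  bias=+0
    (3,5)@(7, 11): e=[70,14,12] → █
    (4,5)@(9, 11): e=[54,30,12] → █
    (5,5)@(11, 11): e=[38,46,12] → █
    (6,5)@(13, 11): e=[22,62,12] → █
    (7,5)@(15, 11): e=[6,78,12] → █
    (8,5)@(17, 11): e=[-10,94,12] → ·
    (3,6)@(7, 13): e=[66,-6,36] → ·
    (4,6)@(9, 13): e=[50,10,36] → █
    (8,6)@(17, 13): e=[-14,74,36] → ·
    (4,7)@(9, 15): e=[46,-10,60] → ·
    (5,7)@(11, 15): e=[30,6,60] → █
    (7,7)@(15, 15): e=[-2,38,60] → ·
  covered (12 px):
    · · · · · · · · ·
    · · · · · · · · ·
    · · · · · · · · ·
    · · · · · · · · ·
    · · · · · · · · ·
    · · · █ █ █ █ █ ·
    · · · · █ █ █ █ ·
    · · · · · █ █ · ·
    · · · · · · █ · ·
    · · · · · · · · ·
T4:
  2·area = 96
  edge (14, 2)→(12, 12): d=(-2,10) right/bottom  bias=-1
  edge (12, 12)→(4, 4): d=(-8,-8) top-left  bias=+0
  edge (4, 4)→(14, 2): d=(10,-2) top-left  bias=+0
    (0,0)@(1, 1): e=[132,0,-36] → ·  [on edge]
    (1,1)@(3, 3): e=[108,0,-12] → ·  [on edge]
    (4,1)@(9, 3): e=[48,48,0] → █  [on edge]
    (5,1)@(11, 3): e=[28,64,4] → █
    (6,1)@(13, 3): e=[8,80,8] → █
    (7,1)@(15, 3): e=[-12,96,12] → ·
    (2,2)@(5, 5): e=[84,0,12] → █  [on edge]
    (3,2)@(7, 5): e=[64,16,16] → █
    (7,2)@(15, 5): e=[-16,80,32] → ·
    (2,3)@(5, 7): e=[80,-16,32] → ·
    (3,3)@(7, 7): e=[60,0,36] → █  [on edge]
    (6,3)@(13, 7): e=[0,48,48] → ·  [on edge]
    (4,4)@(9, 9): e=[36,0,60] → █  [on edge]
    (5,5)@(11, 11): e=[12,0,84] → █  [on edge]
    (6,6)@(13, 13): e=[-12,0,108] → ·  [on edge]
    (7,7)@(15, 15): e=[-36,0,132] → ·  [on edge]
    (5,8)@(11, 17): e=[0,-48,144] → ·  [on edge]
    (8,8)@(17, 17): e=[-60,0,156] → ·  [on edge]
  covered (14 px):
    · · · · · · · · ·
    · · · · █ █ █ · ·
    · · █ █ █ █ █ · ·
    · · · █ █ █ · · ·
    · · · · █ █ · · ·
    · · · · · █ · · ·
    · · · · · · · · ·
    · · · · · · · · ·
    · · · · · · · · ·
    · · · · · · · · ·

Result: 37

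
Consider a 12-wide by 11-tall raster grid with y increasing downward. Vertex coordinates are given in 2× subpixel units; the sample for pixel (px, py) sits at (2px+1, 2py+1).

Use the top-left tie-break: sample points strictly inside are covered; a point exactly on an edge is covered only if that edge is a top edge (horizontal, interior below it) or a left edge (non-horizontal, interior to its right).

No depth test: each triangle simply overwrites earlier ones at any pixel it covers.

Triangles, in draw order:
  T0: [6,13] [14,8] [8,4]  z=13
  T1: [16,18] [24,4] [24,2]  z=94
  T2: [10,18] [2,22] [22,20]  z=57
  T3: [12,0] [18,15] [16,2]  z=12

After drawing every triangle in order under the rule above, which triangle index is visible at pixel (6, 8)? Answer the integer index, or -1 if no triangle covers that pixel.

T0:
  2·area = 62  (B↔C swapped to make it positive)
  edge (6, 13)→(8, 4): d=(2,-9) top-left  bias=+0
  edge (8, 4)→(14, 8): d=(6,4) right/bottom  bias=-1
  edge (14, 8)→(6, 13): d=(-8,5) right/bottom  bias=-1
    (4,2)@(9, 5): e=[11,2,49] → #
    (5,2)@(11, 5): e=[29,-6,39] → ·
    (4,3)@(9, 7): e=[15,14,33] → #
    (5,3)@(11, 7): e=[33,6,23] → #
    (6,3)@(13, 7): e=[51,-2,13] → ·
    (3,4)@(7, 9): e=[1,34,27] → #
    (6,4)@(13, 9): e=[55,10,-3] → ·
    (3,5)@(7, 11): e=[5,46,11] → #
    (5,5)@(11, 11): e=[41,30,-9] → ·
    (3,6)@(7, 13): e=[9,58,-5] → ·
    (4,6)@(9, 13): e=[27,50,-15] → ·
  covered (8 px):
    · · · · · · · · · · · ·
    · · · · · · · · · · · ·
    · · · · # · · · · · · ·
    · · · · # # · · · · · ·
    · · · # # # · · · · · ·
    · · · # # · · · · · · ·
    · · · · · · · · · · · ·
    · · · · · · · · · · · ·
    · · · · · · · · · · · ·
    · · · · · · · · · · · ·
    · · · · · · · · · · · ·
T1:
  2·area = 16  (B↔C swapped to make it positive)
  edge (16, 18)→(24, 2): d=(8,-16) top-left  bias=+0
  edge (24, 2)→(24, 4): d=(0,2) right/bottom  bias=-1
  edge (24, 4)→(16, 18): d=(-8,14) right/bottom  bias=-1
    (11,2)@(23, 5): e=[8,2,6] → #
    (11,3)@(23, 7): e=[24,2,-10] → ·
    (10,4)@(21, 9): e=[8,6,2] → #
    (11,4)@(23, 9): e=[40,2,-26] → ·
    (10,5)@(21, 11): e=[24,6,-14] → ·
  covered (2 px):
    · · · · · · · · · · · ·
    · · · · · · · · · · · ·
    · · · · · · · · · · · #
    · · · · · · · · · · · ·
    · · · · · · · · · · # ·
    · · · · · · · · · · · ·
    · · · · · · · · · · · ·
    · · · · · · · · · · · ·
    · · · · · · · · · · · ·
    · · · · · · · · · · · ·
    · · · · · · · · · · · ·
T2:
  2·area = 64  (B↔C swapped to make it positive)
  edge (10, 18)→(22, 20): d=(12,2) right/bottom  bias=-1
  edge (22, 20)→(2, 22): d=(-20,2) right/bottom  bias=-1
  edge (2, 22)→(10, 18): d=(8,-4) top-left  bias=+0
    (4,9)@(9, 19): e=[14,46,4] → #
    (5,9)@(11, 19): e=[10,42,12] → #
    (6,9)@(13, 19): e=[6,38,20] → #
    (7,9)@(15, 19): e=[2,34,28] → #
    (8,9)@(17, 19): e=[-2,30,36] → ·
    (2,10)@(5, 21): e=[46,14,4] → #
    (3,10)@(7, 21): e=[42,10,12] → #
    (6,10)@(13, 21): e=[30,-2,36] → ·
    (7,10)@(15, 21): e=[26,-6,44] → ·
  covered (8 px):
    · · · · · · · · · · · ·
    · · · · · · · · · · · ·
    · · · · · · · · · · · ·
    · · · · · · · · · · · ·
    · · · · · · · · · · · ·
    · · · · · · · · · · · ·
    · · · · · · · · · · · ·
    · · · · · · · · · · · ·
    · · · · · · · · · · · ·
    · · · · # # # # · · · ·
    · · # # # # · · · · · ·
T3:
  2·area = 48  (B↔C swapped to make it positive)
  edge (12, 0)→(16, 2): d=(4,2) right/bottom  bias=-1
  edge (16, 2)→(18, 15): d=(2,13) right/bottom  bias=-1
  edge (18, 15)→(12, 0): d=(-6,-15) top-left  bias=+0
    (6,0)@(13, 1): e=[2,37,9] → #
    (7,0)@(15, 1): e=[-2,11,39] → ·
    (6,1)@(13, 3): e=[10,41,-3] → ·
    (7,1)@(15, 3): e=[6,15,27] → #
    (8,1)@(17, 3): e=[2,-11,57] → ·
    (7,2)@(15, 5): e=[14,19,15] → #
    (8,2)@(17, 5): e=[10,-7,45] → ·
    (7,3)@(15, 7): e=[22,23,3] → #
    (8,3)@(17, 7): e=[18,-3,33] → ·
    (7,4)@(15, 9): e=[30,27,-9] → ·
    (8,4)@(17, 9): e=[26,1,21] → #
    (9,4)@(19, 9): e=[22,-25,51] → ·
  covered (6 px):
    · · · · · · # · · · · ·
    · · · · · · · # · · · ·
    · · · · · · · # · · · ·
    · · · · · · · # · · · ·
    · · · · · · · · # · · ·
    · · · · · · · · # · · ·
    · · · · · · · · · · · ·
    · · · · · · · · · · · ·
    · · · · · · · · · · · ·
    · · · · · · · · · · · ·
    · · · · · · · · · · · ·

Z-buffer (winner per pixel, '.' = empty):
  . . . . . . 3 . . . . .
  . . . . . . . 3 . . . .
  . . . . 0 . . 3 . . . 1
  . . . . 0 0 . 3 . . . .
  . . . 0 0 0 . . 3 . 1 .
  . . . 0 0 . . . 3 . . .
  . . . . . . . . . . . .
  . . . . . . . . . . . .
  . . . . . . . . . . . .
  . . . . 2 2 2 2 . . . .
  . . 2 2 2 2 . . . . . .

Final: -1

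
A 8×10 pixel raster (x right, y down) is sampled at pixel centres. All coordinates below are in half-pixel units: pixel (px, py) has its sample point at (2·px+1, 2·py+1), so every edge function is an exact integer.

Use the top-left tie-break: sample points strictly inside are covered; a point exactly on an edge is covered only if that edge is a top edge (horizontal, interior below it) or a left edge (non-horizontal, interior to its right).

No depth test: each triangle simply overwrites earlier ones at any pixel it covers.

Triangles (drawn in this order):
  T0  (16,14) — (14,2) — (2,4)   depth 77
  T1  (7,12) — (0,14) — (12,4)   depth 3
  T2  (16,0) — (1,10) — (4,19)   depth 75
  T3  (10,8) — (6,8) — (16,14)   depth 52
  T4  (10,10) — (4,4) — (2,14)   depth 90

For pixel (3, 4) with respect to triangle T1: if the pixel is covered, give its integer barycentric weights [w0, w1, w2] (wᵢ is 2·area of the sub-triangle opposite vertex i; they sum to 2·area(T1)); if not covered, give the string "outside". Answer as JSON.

T0:
  2·area = 148  (B↔C swapped to make it positive)
  edge (16, 14)→(2, 4): d=(-14,-10) top-left  bias=+0
  edge (2, 4)→(14, 2): d=(12,-2) top-left  bias=+0
  edge (14, 2)→(16, 14): d=(2,12) right/bottom  bias=-1
    (4,1)@(9, 3): e=[84,2,62] → █
    (5,1)@(11, 3): e=[104,6,38] → █
    (6,1)@(13, 3): e=[124,10,14] → █
    (7,1)@(15, 3): e=[144,14,-10] → ·
    (2,2)@(5, 5): e=[16,18,114] → █
    (3,2)@(7, 5): e=[36,22,90] → █
    (7,2)@(15, 5): e=[116,38,-6] → ·
    (2,3)@(5, 7): e=[-12,42,118] → ·
    (3,3)@(7, 7): e=[8,46,94] → █
    (7,3)@(15, 7): e=[88,62,-2] → ·
    (3,4)@(7, 9): e=[-20,70,98] → ·
    (4,4)@(9, 9): e=[0,74,74] → █  [on edge]
  covered (19 px):
    · · · · · · · ·
    · · · · █ █ █ ·
    · · █ █ █ █ █ ·
    · · · █ █ █ █ ·
    · · · · █ █ █ █
    · · · · · · █ █
    · · · · · · · █
    · · · · · · · ·
    · · · · · · · ·
    · · · · · · · ·
T1:
  2·area = 46
  edge (7, 12)→(0, 14): d=(-7,2) right/bottom  bias=-1
  edge (0, 14)→(12, 4): d=(12,-10) top-left  bias=+0
  edge (12, 4)→(7, 12): d=(-5,8) right/bottom  bias=-1
    (5,2)@(11, 5): e=[41,2,3] → █
    (6,2)@(13, 5): e=[37,22,-13] → ·
    (4,3)@(9, 7): e=[31,6,9] → █
    (5,3)@(11, 7): e=[27,26,-7] → ·
    (3,4)@(7, 9): e=[21,10,15] → █
    (4,4)@(9, 9): e=[17,30,-1] → ·
    (2,5)@(5, 11): e=[11,14,21] → █
    (4,5)@(9, 11): e=[3,54,-11] → ·
    (1,6)@(3, 13): e=[1,18,27] → █
    (2,6)@(5, 13): e=[-3,38,11] → ·
    (3,6)@(7, 13): e=[-7,58,-5] → ·
    (1,7)@(3, 15): e=[-13,42,17] → ·
  covered (6 px):
    · · · · · · · ·
    · · · · · · · ·
    · · · · · █ · ·
    · · · · █ · · ·
    · · · █ · · · ·
    · · █ █ · · · ·
    · █ · · · · · ·
    · · · · · · · ·
    · · · · · · · ·
    · · · · · · · ·
T2:
  2·area = 165  (B↔C swapped to make it positive)
  edge (16, 0)→(4, 19): d=(-12,19) right/bottom  bias=-1
  edge (4, 19)→(1, 10): d=(-3,-9) top-left  bias=+0
  edge (1, 10)→(16, 0): d=(15,-10) top-left  bias=+0
    (7,0)@(15, 1): e=[7,153,5] → █
    (6,1)@(13, 3): e=[21,129,15] → █
    (7,1)@(15, 3): e=[-17,147,35] → ·
    (4,2)@(9, 5): e=[73,87,5] → █
    (5,2)@(11, 5): e=[35,105,25] → █
    (6,2)@(13, 5): e=[-3,123,45] → ·
    (3,3)@(7, 7): e=[87,63,15] → █
    (6,3)@(13, 7): e=[-27,117,75] → ·
    (1,4)@(3, 9): e=[139,21,5] → █
    (2,4)@(5, 9): e=[101,39,25] → █
    (5,4)@(11, 9): e=[-13,93,85] → ·
    (1,5)@(3, 11): e=[115,15,35] → █
  covered (21 px):
    · · · · · · · █
    · · · · · · █ ·
    · · · · █ █ · ·
    · · · █ █ █ · ·
    · █ █ █ █ · · ·
    · █ █ █ █ · · ·
    · █ █ █ · · · ·
    · █ █ · · · · ·
    · · █ · · · · ·
    · · · · · · · ·
T3:
  2·area = 24  (B↔C swapped to make it positive)
  edge (10, 8)→(16, 14): d=(6,6) right/bottom  bias=-1
  edge (16, 14)→(6, 8): d=(-10,-6) top-left  bias=+0
  edge (6, 8)→(10, 8): d=(4,0) top-left  bias=+0
    (1,0)@(3, 1): e=[0,52,-28] → ·  [on edge]
    (2,1)@(5, 3): e=[0,44,-20] → ·  [on edge]
    (0,2)@(1, 5): e=[36,0,-12] → ·  [on edge]
    (3,2)@(7, 5): e=[0,36,-12] → ·  [on edge]
    (4,3)@(9, 7): e=[0,28,-4] → ·  [on edge]
    (4,4)@(9, 9): e=[12,8,4] → █
    (5,4)@(11, 9): e=[0,20,4] → ·  [on edge]
    (4,5)@(9, 11): e=[24,-12,12] → ·
    (5,5)@(11, 11): e=[12,0,12] → █  [on edge]
    (6,5)@(13, 11): e=[0,12,12] → ·  [on edge]
    (5,6)@(11, 13): e=[24,-20,20] → ·
    (7,6)@(15, 13): e=[0,4,20] → ·  [on edge]
  covered (2 px):
    · · · · · · · ·
    · · · · · · · ·
    · · · · · · · ·
    · · · · · · · ·
    · · · · █ · · ·
    · · · · · █ · ·
    · · · · · · · ·
    · · · · · · · ·
    · · · · · · · ·
    · · · · · · · ·
T4:
  2·area = 72  (B↔C swapped to make it positive)
  edge (10, 10)→(2, 14): d=(-8,4) right/bottom  bias=-1
  edge (2, 14)→(4, 4): d=(2,-10) top-left  bias=+0
  edge (4, 4)→(10, 10): d=(6,6) right/bottom  bias=-1
    (0,0)@(1, 1): e=[108,-36,0] → ·  [on edge]
    (1,1)@(3, 3): e=[84,-12,0] → ·  [on edge]
    (2,2)@(5, 5): e=[60,12,0] → ·  [on edge]
    (2,3)@(5, 7): e=[44,16,12] → █
    (3,3)@(7, 7): e=[36,36,0] → ·  [on edge]
    (1,4)@(3, 9): e=[36,0,36] → █  [on edge]
    (3,4)@(7, 9): e=[20,40,12] → █
    (4,4)@(9, 9): e=[12,60,0] → ·  [on edge]
    (1,5)@(3, 11): e=[20,4,48] → █
    (4,5)@(9, 11): e=[-4,64,12] → ·
    (5,5)@(11, 11): e=[-12,84,0] → ·  [on edge]
    (1,6)@(3, 13): e=[4,8,60] → █
    (6,6)@(13, 13): e=[-36,108,0] → ·  [on edge]
    (7,7)@(15, 15): e=[-60,132,0] → ·  [on edge]
    (0,9)@(1, 19): e=[-36,0,108] → ·  [on edge]
  covered (8 px):
    · · · · · · · ·
    · · · · · · · ·
    · · · · · · · ·
    · · █ · · · · ·
    · █ █ █ · · · ·
    · █ █ █ · · · ·
    · █ · · · · · ·
    · · · · · · · ·
    · · · · · · · ·
    · · · · · · · ·

Final: [10,15,21]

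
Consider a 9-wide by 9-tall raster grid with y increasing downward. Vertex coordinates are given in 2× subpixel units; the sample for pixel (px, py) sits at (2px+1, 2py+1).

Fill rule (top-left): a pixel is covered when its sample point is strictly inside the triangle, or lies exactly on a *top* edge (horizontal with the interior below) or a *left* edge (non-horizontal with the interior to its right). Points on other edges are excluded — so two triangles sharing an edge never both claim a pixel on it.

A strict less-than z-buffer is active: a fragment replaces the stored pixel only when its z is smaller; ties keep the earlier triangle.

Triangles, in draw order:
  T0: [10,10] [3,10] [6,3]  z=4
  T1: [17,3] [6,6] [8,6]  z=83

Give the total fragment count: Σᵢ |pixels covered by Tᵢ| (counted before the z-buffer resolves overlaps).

T0:
  2·area = 49
  edge (10, 10)→(3, 10): d=(-7,0) right/bottom  bias=-1
  edge (3, 10)→(6, 3): d=(3,-7) top-left  bias=+0
  edge (6, 3)→(10, 10): d=(4,7) right/bottom  bias=-1
    (3,2)@(7, 5): e=[35,13,1] → █
    (4,2)@(9, 5): e=[35,27,-13] → ·
    (2,3)@(5, 7): e=[21,5,23] → █
    (4,3)@(9, 7): e=[21,33,-5] → ·
    (2,4)@(5, 9): e=[7,11,31] → █
    (4,4)@(9, 9): e=[7,39,3] → █
    (5,4)@(11, 9): e=[7,53,-11] → ·
    (2,5)@(5, 11): e=[-7,17,39] → ·
    (3,5)@(7, 11): e=[-7,31,25] → ·
    (4,5)@(9, 11): e=[-7,45,11] → ·
  covered (6 px):
    · · · · · · · · ·
    · · · · · · · · ·
    · · · █ · · · · ·
    · · █ █ · · · · ·
    · · █ █ █ · · · ·
    · · · · · · · · ·
    · · · · · · · · ·
    · · · · · · · · ·
    · · · · · · · · ·
T1:
  2·area = 6  (B↔C swapped to make it positive)
  edge (17, 3)→(8, 6): d=(-9,3) right/bottom  bias=-1
  edge (8, 6)→(6, 6): d=(-2,0) right/bottom  bias=-1
  edge (6, 6)→(17, 3): d=(11,-3) top-left  bias=+0
    (8,1)@(17, 3): e=[0,6,0] → ·  [on edge]
    (5,2)@(11, 5): e=[0,2,4] → ·  [on edge]
    (2,3)@(5, 7): e=[0,-2,8] → ·  [on edge]
  covered (0 px):
    · · · · · · · · ·
    · · · · · · · · ·
    · · · · · · · · ·
    · · · · · · · · ·
    · · · · · · · · ·
    · · · · · · · · ·
    · · · · · · · · ·
    · · · · · · · · ·
    · · · · · · · · ·

Result: 6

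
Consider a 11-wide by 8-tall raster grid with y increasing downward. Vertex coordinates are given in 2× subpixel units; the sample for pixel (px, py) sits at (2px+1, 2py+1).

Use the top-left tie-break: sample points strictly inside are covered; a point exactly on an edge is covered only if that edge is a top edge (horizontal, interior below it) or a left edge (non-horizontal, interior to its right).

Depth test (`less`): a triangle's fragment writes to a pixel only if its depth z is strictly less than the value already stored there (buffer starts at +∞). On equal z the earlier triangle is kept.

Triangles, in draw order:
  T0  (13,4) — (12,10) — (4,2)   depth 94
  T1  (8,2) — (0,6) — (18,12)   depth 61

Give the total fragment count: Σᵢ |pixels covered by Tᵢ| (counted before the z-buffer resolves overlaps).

T0:
  2·area = 56
  edge (13, 4)→(12, 10): d=(-1,6) right/bottom  bias=-1
  edge (12, 10)→(4, 2): d=(-8,-8) top-left  bias=+0
  edge (4, 2)→(13, 4): d=(9,2) right/bottom  bias=-1
    (1,0)@(3, 1): e=[63,0,-7] → ·  [on edge]
    (2,1)@(5, 3): e=[49,0,7] → █  [on edge]
    (3,1)@(7, 3): e=[37,16,3] → █
    (4,1)@(9, 3): e=[25,32,-1] → ·
    (2,2)@(5, 5): e=[47,-16,25] → ·
    (3,2)@(7, 5): e=[35,0,21] → █  [on edge]
    (4,2)@(9, 5): e=[23,16,17] → █
    (5,2)@(11, 5): e=[11,32,13] → █
    (6,2)@(13, 5): e=[-1,48,9] → ·
    (3,3)@(7, 7): e=[33,-16,39] → ·
    (4,3)@(9, 7): e=[21,0,35] → █  [on edge]
    (6,3)@(13, 7): e=[-3,32,27] → ·
    (5,4)@(11, 9): e=[7,0,49] → █  [on edge]
    (6,5)@(13, 11): e=[-7,0,63] → ·  [on edge]
    (7,6)@(15, 13): e=[-21,0,77] → ·  [on edge]
    (8,7)@(17, 15): e=[-35,0,91] → ·  [on edge]
  covered (8 px):
    · · · · · · · · · · ·
    · · █ █ · · · · · · ·
    · · · █ █ █ · · · · ·
    · · · · █ █ · · · · ·
    · · · · · █ · · · · ·
    · · · · · · · · · · ·
    · · · · · · · · · · ·
    · · · · · · · · · · ·
T1:
  2·area = 120  (B↔C swapped to make it positive)
  edge (8, 2)→(18, 12): d=(10,10) right/bottom  bias=-1
  edge (18, 12)→(0, 6): d=(-18,-6) top-left  bias=+0
  edge (0, 6)→(8, 2): d=(8,-4) top-left  bias=+0
    (3,0)@(7, 1): e=[0,132,-12] → ·  [on edge]
    (3,1)@(7, 3): e=[20,96,4] → █
    (4,1)@(9, 3): e=[0,108,12] → ·  [on edge]
    (1,2)@(3, 5): e=[80,36,4] → █
    (2,2)@(5, 5): e=[60,48,12] → █
    (4,2)@(9, 5): e=[20,72,28] → █
    (5,2)@(11, 5): e=[0,84,36] → ·  [on edge]
    (1,3)@(3, 7): e=[100,0,20] → █  [on edge]
    (5,3)@(11, 7): e=[20,48,52] → █
    (6,3)@(13, 7): e=[0,60,60] → ·  [on edge]
    (1,4)@(3, 9): e=[120,-36,36] → ·
    (2,4)@(5, 9): e=[100,-24,44] → ·
    (4,4)@(9, 9): e=[60,0,60] → █  [on edge]
    (7,4)@(15, 9): e=[0,36,84] → ·  [on edge]
    (7,5)@(15, 11): e=[20,0,100] → █  [on edge]
    (8,5)@(17, 11): e=[0,12,108] → ·  [on edge]
    (9,6)@(19, 13): e=[0,-12,132] → ·  [on edge]
    (10,6)@(21, 13): e=[-20,0,140] → ·  [on edge]
    (10,7)@(21, 15): e=[0,-36,156] → ·  [on edge]
  covered (14 px):
    · · · · · · · · · · ·
    · · · █ · · · · · · ·
    · █ █ █ █ · · · · · ·
    · █ █ █ █ █ · · · · ·
    · · · · █ █ █ · · · ·
    · · · · · · · █ · · ·
    · · · · · · · · · · ·
    · · · · · · · · · · ·

Answer: 22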